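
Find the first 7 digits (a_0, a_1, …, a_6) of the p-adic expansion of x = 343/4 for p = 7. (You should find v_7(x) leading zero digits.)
(a_0, …, a_6) = (0, 0, 0, 2, 5, 1, 5)

v_7(343/4) = 3, so a_0 = ... = a_2 = 0. Factor out: x = 7^3 · u with u = 1/4 a unit in ℤ_7. Expand u iteratively via a_{v+i} = u_i mod 7, u_{i+1} = (u_i − a_{v+i})/7:
  u_0 = 1/4;  a_3 = 2;  u_1 = (u_0 − 2)/7 = -1/4
  u_1 = -1/4;  a_4 = 5;  u_2 = (u_1 − 5)/7 = -3/4
  u_2 = -3/4;  a_5 = 1;  u_3 = (u_2 − 1)/7 = -1/4
  u_3 = -1/4;  a_6 = 5;  u_4 = (u_3 − 5)/7 = -3/4
Digits: (0, 0, 0, 2, 5, 1, 5).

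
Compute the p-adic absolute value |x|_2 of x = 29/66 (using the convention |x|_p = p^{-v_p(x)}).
|29/66|_2 = 2

Step 1 — compute v_2(x) by factoring powers of 2 out of the numerator and denominator: v_2(29/66) = -1. Step 2 — apply |x|_p = p^{-v_p(x)} = 2^{1} = 2.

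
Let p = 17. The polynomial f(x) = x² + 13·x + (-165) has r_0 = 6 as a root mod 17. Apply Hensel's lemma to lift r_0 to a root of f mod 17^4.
r_3 = 40075 (mod 83521)

Hensel: r_{i+1} = r_i − f(r_i)·(f′(r_i))^{-1} mod 17^{i+2}, f′(x) = 2x + 13. Iterate:
  r_0 = 6 (mod 17)
  r_1 = 193 (mod 289)
  r_2 = 771 (mod 4913)
  r_3 = 40075 (mod 83521)
Final: r = 40075 satisfies f(r) ≡ 0 mod 17^4.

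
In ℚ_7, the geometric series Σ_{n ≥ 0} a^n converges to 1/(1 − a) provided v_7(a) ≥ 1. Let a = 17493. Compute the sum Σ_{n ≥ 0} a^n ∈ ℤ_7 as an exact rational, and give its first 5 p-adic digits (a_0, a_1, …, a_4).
Σ a^n = 1/(1 − a) = -1/17492;  first 5 digits = (1, 0, 0, 2, 0)

v_7(a) = 3 ≥ 1, so the series converges in ℤ_7 to 1/(1 − a) = 1/(1 − 17493) = -1/17492. Expand this rational in ℤ_7: compute digits iteratively via d_i = x_i mod 7, x_{i+1} = (x_i − d_i)/7. The first 5 digits are (1, 0, 0, 2, 0).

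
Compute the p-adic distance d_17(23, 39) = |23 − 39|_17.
d_17(23, 39) = 1

Step 1 — x − y = 23 − 39 = -16. Step 2 — v_17(-16) = 0 (factor: -16 = −(17^0 · 16); the sign does not affect v_p). Step 3 — |x − y|_17 = 17^{0} = 1.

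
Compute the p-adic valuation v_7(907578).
v_7(907578) = 5

v_7(n) is the largest exponent k such that 7^k divides n. Factor out: 907578 = 7^5 · 54. (Sign doesn't affect v_p.) So v_7(907578) = 5.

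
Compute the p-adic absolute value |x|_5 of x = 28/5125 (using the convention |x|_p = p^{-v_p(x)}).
|28/5125|_5 = 125

Step 1 — compute v_5(x) by factoring powers of 5 out of the numerator and denominator: v_5(28/5125) = -3. Step 2 — apply |x|_p = p^{-v_p(x)} = 5^{3} = 125.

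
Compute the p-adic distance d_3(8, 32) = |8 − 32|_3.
d_3(8, 32) = 1/3

Step 1 — x − y = 8 − 32 = -24. Step 2 — v_3(-24) = 1 (factor: -24 = −(3^1 · 8); the sign does not affect v_p). Step 3 — |x − y|_3 = 3^{-1} = 1/3.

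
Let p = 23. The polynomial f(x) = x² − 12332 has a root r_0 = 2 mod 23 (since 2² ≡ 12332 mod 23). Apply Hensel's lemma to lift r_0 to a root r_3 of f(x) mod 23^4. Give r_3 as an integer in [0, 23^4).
r_3 = 49636 (mod 279841)

Hensel's recurrence: r_{i+1} = r_i − f(r_i)·(f′(r_i))^{-1} mod 23^{i+2}, with f′(x) = 2x. Iterate:
  r_0 = 2 (mod 23)
  r_1 = 439 (mod 529)
  r_2 = 968 (mod 12167)
  r_3 = 49636 (mod 279841)
Final: r_3 = 49636, and one checks f(r_3) ≡ 0 mod 23^4.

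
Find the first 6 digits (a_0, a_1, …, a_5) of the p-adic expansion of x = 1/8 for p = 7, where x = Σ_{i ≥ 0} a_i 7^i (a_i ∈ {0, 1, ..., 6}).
(a_0, …, a_5) = (1, 6, 0, 6, 0, 6)

v_7(1/8) = 0 (numerator and denominator both coprime to 7), so x ∈ ℤ_7^×. Compute digits iteratively via a_i = x_i mod 7, x_{i+1} = (x_i − a_i)/7, with x_0 = x:
  x_0 = 1/8;  a_0 = 1;  x_1 = (x_0 − 1)/7 = -1/8
  x_1 = -1/8;  a_1 = 6;  x_2 = (x_1 − 6)/7 = -7/8
  x_2 = -7/8;  a_2 = 0;  x_3 = (x_2 − 0)/7 = -1/8
  x_3 = -1/8;  a_3 = 6;  x_4 = (x_3 − 6)/7 = -7/8
  x_4 = -7/8;  a_4 = 0;  x_5 = (x_4 − 0)/7 = -1/8
  x_5 = -1/8;  a_5 = 6;  x_6 = (x_5 − 6)/7 = -7/8
Digits: (1, 6, 0, 6, 0, 6).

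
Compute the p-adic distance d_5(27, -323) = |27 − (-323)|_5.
d_5(27, -323) = 1/25

Step 1 — x − y = 27 − (-323) = 350. Step 2 — v_5(350) = 2 (factor: 350 = (5^2 · 14); the sign does not affect v_p). Step 3 — |x − y|_5 = 5^{-2} = 1/25.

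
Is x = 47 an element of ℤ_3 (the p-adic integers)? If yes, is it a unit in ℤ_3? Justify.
x ∈ ℤ_3^× (unit); v_3(x) = 0

ℤ_3 = {x ∈ ℚ_3 : v_3(x) ≥ 0} and ℤ_3^× = {x ∈ ℤ_3 : v_3(x) = 0}. Here v_3(47) = v_3(num) − v_3(den) = 0; compare against these criteria.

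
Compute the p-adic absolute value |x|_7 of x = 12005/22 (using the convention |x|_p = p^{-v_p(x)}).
|12005/22|_7 = 1/2401

Step 1 — compute v_7(x) by factoring powers of 7 out of the numerator and denominator: v_7(12005/22) = 4. Step 2 — apply |x|_p = p^{-v_p(x)} = 7^{-4} = 1/2401.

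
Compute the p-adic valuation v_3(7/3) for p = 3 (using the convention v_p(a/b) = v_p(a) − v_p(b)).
v_3(7/3) = -1

Factor powers of 3 from the numerator and denominator of the reduced fraction: 7 = 3^0 · 7 and 3 = 3^1 · 1. Apply v_p(a/b) = v_p(a) − v_p(b): v_3(7/3) = 0 − 1 = -1.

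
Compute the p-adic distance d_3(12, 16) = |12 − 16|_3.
d_3(12, 16) = 1

Step 1 — x − y = 12 − 16 = -4. Step 2 — v_3(-4) = 0 (factor: -4 = −(3^0 · 4); the sign does not affect v_p). Step 3 — |x − y|_3 = 3^{0} = 1.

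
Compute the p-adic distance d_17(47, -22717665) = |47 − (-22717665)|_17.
d_17(47, -22717665) = 1/1419857

Step 1 — x − y = 47 − (-22717665) = 22717712. Step 2 — v_17(22717712) = 5 (factor: 22717712 = (17^5 · 16); the sign does not affect v_p). Step 3 — |x − y|_17 = 17^{-5} = 1/1419857.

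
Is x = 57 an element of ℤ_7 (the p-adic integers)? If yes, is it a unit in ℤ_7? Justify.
x ∈ ℤ_7^× (unit); v_7(x) = 0

ℤ_7 = {x ∈ ℚ_7 : v_7(x) ≥ 0} and ℤ_7^× = {x ∈ ℤ_7 : v_7(x) = 0}. Here v_7(57) = v_7(num) − v_7(den) = 0; compare against these criteria.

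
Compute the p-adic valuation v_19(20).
v_19(20) = 0

v_19(n) is the largest exponent k such that 19^k divides n. Factor out: 20 = 19^0 · 20. (Sign doesn't affect v_p.) So v_19(20) = 0.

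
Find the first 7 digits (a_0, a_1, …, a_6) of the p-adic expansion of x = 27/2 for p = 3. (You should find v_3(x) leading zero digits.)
(a_0, …, a_6) = (0, 0, 0, 2, 1, 1, 1)

v_3(27/2) = 3, so a_0 = ... = a_2 = 0. Factor out: x = 3^3 · u with u = 1/2 a unit in ℤ_3. Expand u iteratively via a_{v+i} = u_i mod 3, u_{i+1} = (u_i − a_{v+i})/3:
  u_0 = 1/2;  a_3 = 2;  u_1 = (u_0 − 2)/3 = -1/2
  u_1 = -1/2;  a_4 = 1;  u_2 = (u_1 − 1)/3 = -1/2
  u_2 = -1/2;  a_5 = 1;  u_3 = (u_2 − 1)/3 = -1/2
  u_3 = -1/2;  a_6 = 1;  u_4 = (u_3 − 1)/3 = -1/2
Digits: (0, 0, 0, 2, 1, 1, 1).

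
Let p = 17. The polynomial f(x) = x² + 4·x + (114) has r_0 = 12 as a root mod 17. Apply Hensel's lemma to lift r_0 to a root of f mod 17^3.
r_2 = 3242 (mod 4913)

Hensel: r_{i+1} = r_i − f(r_i)·(f′(r_i))^{-1} mod 17^{i+2}, f′(x) = 2x + 4. Iterate:
  r_0 = 12 (mod 17)
  r_1 = 63 (mod 289)
  r_2 = 3242 (mod 4913)
Final: r = 3242 satisfies f(r) ≡ 0 mod 17^3.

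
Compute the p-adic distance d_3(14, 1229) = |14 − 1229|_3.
d_3(14, 1229) = 1/243

Step 1 — x − y = 14 − 1229 = -1215. Step 2 — v_3(-1215) = 5 (factor: -1215 = −(3^5 · 5); the sign does not affect v_p). Step 3 — |x − y|_3 = 3^{-5} = 1/243.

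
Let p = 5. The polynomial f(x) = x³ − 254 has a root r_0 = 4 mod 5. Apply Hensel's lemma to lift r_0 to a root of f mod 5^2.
r_1 = 9 (mod 25)

Hensel: r_{i+1} = r_i − f(r_i)/f′(r_i) mod 5^{i+2}, where f′(x) = 3x². Iterate:
  r_0 = 4 (mod 5)
  r_1 = 9 (mod 25)
Final: r = 9 with f(r) ≡ 0 mod 5^2.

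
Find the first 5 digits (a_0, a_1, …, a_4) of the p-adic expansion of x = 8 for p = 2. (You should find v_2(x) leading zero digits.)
(a_0, …, a_4) = (0, 0, 0, 1, 0)

v_2(8) = 3, so a_0 = ... = a_2 = 0. Factor out: x = 2^3 · u with u = 1 a unit in ℤ_2. Expand u iteratively via a_{v+i} = u_i mod 2, u_{i+1} = (u_i − a_{v+i})/2:
  u_0 = 1;  a_3 = 1;  u_1 = (u_0 − 1)/2 = 0
  u_1 = 0;  a_4 = 0;  u_2 = (u_1 − 0)/2 = 0
Digits: (0, 0, 0, 1, 0).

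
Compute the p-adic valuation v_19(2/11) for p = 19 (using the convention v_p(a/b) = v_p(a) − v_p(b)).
v_19(2/11) = 0

Factor powers of 19 from the numerator and denominator of the reduced fraction: 2 = 19^0 · 2 and 11 = 19^0 · 11. Apply v_p(a/b) = v_p(a) − v_p(b): v_19(2/11) = 0 − 0 = 0.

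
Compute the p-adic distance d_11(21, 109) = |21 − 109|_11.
d_11(21, 109) = 1/11

Step 1 — x − y = 21 − 109 = -88. Step 2 — v_11(-88) = 1 (factor: -88 = −(11^1 · 8); the sign does not affect v_p). Step 3 — |x − y|_11 = 11^{-1} = 1/11.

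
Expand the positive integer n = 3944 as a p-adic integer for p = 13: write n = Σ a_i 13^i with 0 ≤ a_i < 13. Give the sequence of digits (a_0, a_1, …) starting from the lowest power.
(a_0, a_1, …) = (5, 4, 10, 1)

Repeated division by 13 gives the digits low-to-high: 3944 = 5 + 4·13^1 + 10·13^2 + 1·13^3. Digit sequence: (5, 4, 10, 1).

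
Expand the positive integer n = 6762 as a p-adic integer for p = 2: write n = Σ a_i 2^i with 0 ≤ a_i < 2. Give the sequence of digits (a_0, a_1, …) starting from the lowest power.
(a_0, a_1, …) = (0, 1, 0, 1, 0, 1, 1, 0, 0, 1, 0, 1, 1)

Repeated division by 2 gives the digits low-to-high: 6762 = 1·2^1 + 1·2^3 + 1·2^5 + 1·2^6 + 1·2^9 + 1·2^11 + 1·2^12. Digit sequence: (0, 1, 0, 1, 0, 1, 1, 0, 0, 1, 0, 1, 1).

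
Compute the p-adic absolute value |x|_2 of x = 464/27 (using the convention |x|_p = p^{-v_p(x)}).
|464/27|_2 = 1/16

Step 1 — compute v_2(x) by factoring powers of 2 out of the numerator and denominator: v_2(464/27) = 4. Step 2 — apply |x|_p = p^{-v_p(x)} = 2^{-4} = 1/16.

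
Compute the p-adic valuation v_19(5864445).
v_19(5864445) = 4

v_19(n) is the largest exponent k such that 19^k divides n. Factor out: 5864445 = 19^4 · 45. (Sign doesn't affect v_p.) So v_19(5864445) = 4.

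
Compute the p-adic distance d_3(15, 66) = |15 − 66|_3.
d_3(15, 66) = 1/3

Step 1 — x − y = 15 − 66 = -51. Step 2 — v_3(-51) = 1 (factor: -51 = −(3^1 · 17); the sign does not affect v_p). Step 3 — |x − y|_3 = 3^{-1} = 1/3.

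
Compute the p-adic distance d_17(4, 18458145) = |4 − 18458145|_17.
d_17(4, 18458145) = 1/1419857

Step 1 — x − y = 4 − 18458145 = -18458141. Step 2 — v_17(-18458141) = 5 (factor: -18458141 = −(17^5 · 13); the sign does not affect v_p). Step 3 — |x − y|_17 = 17^{-5} = 1/1419857.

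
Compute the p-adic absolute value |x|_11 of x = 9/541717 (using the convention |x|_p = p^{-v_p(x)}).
|9/541717|_11 = 14641

Step 1 — compute v_11(x) by factoring powers of 11 out of the numerator and denominator: v_11(9/541717) = -4. Step 2 — apply |x|_p = p^{-v_p(x)} = 11^{4} = 14641.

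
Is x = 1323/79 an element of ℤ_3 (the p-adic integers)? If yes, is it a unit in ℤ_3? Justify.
x ∈ ℤ_3 but not a unit; v_3(x) = 3 > 0

ℤ_3 = {x ∈ ℚ_3 : v_3(x) ≥ 0} and ℤ_3^× = {x ∈ ℤ_3 : v_3(x) = 0}. Here v_3(1323/79) = v_3(num) − v_3(den) = 3; compare against these criteria.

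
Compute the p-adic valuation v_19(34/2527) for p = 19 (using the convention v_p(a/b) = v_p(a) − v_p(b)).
v_19(34/2527) = -2

Factor powers of 19 from the numerator and denominator of the reduced fraction: 34 = 19^0 · 34 and 2527 = 19^2 · 7. Apply v_p(a/b) = v_p(a) − v_p(b): v_19(34/2527) = 0 − 2 = -2.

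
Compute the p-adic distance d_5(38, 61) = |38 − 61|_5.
d_5(38, 61) = 1

Step 1 — x − y = 38 − 61 = -23. Step 2 — v_5(-23) = 0 (factor: -23 = −(5^0 · 23); the sign does not affect v_p). Step 3 — |x − y|_5 = 5^{0} = 1.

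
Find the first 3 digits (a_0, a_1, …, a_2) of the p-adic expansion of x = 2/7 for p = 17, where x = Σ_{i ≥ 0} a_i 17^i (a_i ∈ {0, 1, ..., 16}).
(a_0, …, a_2) = (10, 14, 4)

v_17(2/7) = 0 (numerator and denominator both coprime to 17), so x ∈ ℤ_17^×. Compute digits iteratively via a_i = x_i mod 17, x_{i+1} = (x_i − a_i)/17, with x_0 = x:
  x_0 = 2/7;  a_0 = 10;  x_1 = (x_0 − 10)/17 = -4/7
  x_1 = -4/7;  a_1 = 14;  x_2 = (x_1 − 14)/17 = -6/7
  x_2 = -6/7;  a_2 = 4;  x_3 = (x_2 − 4)/17 = -2/7
Digits: (10, 14, 4).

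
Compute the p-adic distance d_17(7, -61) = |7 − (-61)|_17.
d_17(7, -61) = 1/17

Step 1 — x − y = 7 − (-61) = 68. Step 2 — v_17(68) = 1 (factor: 68 = (17^1 · 4); the sign does not affect v_p). Step 3 — |x − y|_17 = 17^{-1} = 1/17.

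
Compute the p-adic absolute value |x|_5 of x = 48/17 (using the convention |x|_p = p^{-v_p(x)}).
|48/17|_5 = 1

Step 1 — compute v_5(x) by factoring powers of 5 out of the numerator and denominator: v_5(48/17) = 0. Step 2 — apply |x|_p = p^{-v_p(x)} = 5^{0} = 1.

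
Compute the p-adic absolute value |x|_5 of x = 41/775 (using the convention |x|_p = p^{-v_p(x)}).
|41/775|_5 = 25

Step 1 — compute v_5(x) by factoring powers of 5 out of the numerator and denominator: v_5(41/775) = -2. Step 2 — apply |x|_p = p^{-v_p(x)} = 5^{2} = 25.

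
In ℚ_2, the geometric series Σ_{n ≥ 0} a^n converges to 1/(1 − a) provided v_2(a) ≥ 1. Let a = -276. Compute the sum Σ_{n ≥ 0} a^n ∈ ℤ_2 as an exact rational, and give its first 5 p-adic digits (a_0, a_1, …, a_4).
Σ a^n = 1/(1 − a) = 1/277;  first 5 digits = (1, 0, 1, 1, 1)

v_2(a) = 2 ≥ 1, so the series converges in ℤ_2 to 1/(1 − a) = 1/(1 − (-276)) = 1/277. Expand this rational in ℤ_2: compute digits iteratively via d_i = x_i mod 2, x_{i+1} = (x_i − d_i)/2. The first 5 digits are (1, 0, 1, 1, 1).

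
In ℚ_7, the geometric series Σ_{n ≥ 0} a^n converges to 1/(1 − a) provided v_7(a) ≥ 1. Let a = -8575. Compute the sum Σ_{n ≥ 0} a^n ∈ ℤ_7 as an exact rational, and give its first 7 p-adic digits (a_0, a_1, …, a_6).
Σ a^n = 1/(1 − a) = 1/8576;  first 7 digits = (1, 0, 0, 3, 3, 6, 1)

v_7(a) = 3 ≥ 1, so the series converges in ℤ_7 to 1/(1 − a) = 1/(1 − (-8575)) = 1/8576. Expand this rational in ℤ_7: compute digits iteratively via d_i = x_i mod 7, x_{i+1} = (x_i − d_i)/7. The first 7 digits are (1, 0, 0, 3, 3, 6, 1).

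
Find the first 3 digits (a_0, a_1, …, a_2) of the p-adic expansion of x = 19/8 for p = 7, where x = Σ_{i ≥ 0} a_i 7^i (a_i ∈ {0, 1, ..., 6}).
(a_0, …, a_2) = (5, 4, 2)

v_7(19/8) = 0 (numerator and denominator both coprime to 7), so x ∈ ℤ_7^×. Compute digits iteratively via a_i = x_i mod 7, x_{i+1} = (x_i − a_i)/7, with x_0 = x:
  x_0 = 19/8;  a_0 = 5;  x_1 = (x_0 − 5)/7 = -3/8
  x_1 = -3/8;  a_1 = 4;  x_2 = (x_1 − 4)/7 = -5/8
  x_2 = -5/8;  a_2 = 2;  x_3 = (x_2 − 2)/7 = -3/8
Digits: (5, 4, 2).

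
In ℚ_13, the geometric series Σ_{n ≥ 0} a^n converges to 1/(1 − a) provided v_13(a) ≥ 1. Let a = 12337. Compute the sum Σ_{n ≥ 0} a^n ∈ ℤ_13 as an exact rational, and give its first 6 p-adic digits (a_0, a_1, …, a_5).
Σ a^n = 1/(1 − a) = -1/12336;  first 6 digits = (1, 0, 8, 5, 12, 6)

v_13(a) = 2 ≥ 1, so the series converges in ℤ_13 to 1/(1 − a) = 1/(1 − 12337) = -1/12336. Expand this rational in ℤ_13: compute digits iteratively via d_i = x_i mod 13, x_{i+1} = (x_i − d_i)/13. The first 6 digits are (1, 0, 8, 5, 12, 6).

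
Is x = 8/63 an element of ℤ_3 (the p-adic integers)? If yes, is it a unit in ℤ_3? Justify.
x ∉ ℤ_3 (v_3(x) = -2 < 0)

ℤ_3 = {x ∈ ℚ_3 : v_3(x) ≥ 0} and ℤ_3^× = {x ∈ ℤ_3 : v_3(x) = 0}. Here v_3(8/63) = v_3(num) − v_3(den) = -2; compare against these criteria.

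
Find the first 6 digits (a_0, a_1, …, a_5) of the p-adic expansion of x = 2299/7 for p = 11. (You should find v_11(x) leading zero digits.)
(a_0, …, a_5) = (0, 0, 9, 1, 3, 6)

v_11(2299/7) = 2, so a_0 = ... = a_1 = 0. Factor out: x = 11^2 · u with u = 19/7 a unit in ℤ_11. Expand u iteratively via a_{v+i} = u_i mod 11, u_{i+1} = (u_i − a_{v+i})/11:
  u_0 = 19/7;  a_2 = 9;  u_1 = (u_0 − 9)/11 = -4/7
  u_1 = -4/7;  a_3 = 1;  u_2 = (u_1 − 1)/11 = -1/7
  u_2 = -1/7;  a_4 = 3;  u_3 = (u_2 − 3)/11 = -2/7
  u_3 = -2/7;  a_5 = 6;  u_4 = (u_3 − 6)/11 = -4/7
Digits: (0, 0, 9, 1, 3, 6).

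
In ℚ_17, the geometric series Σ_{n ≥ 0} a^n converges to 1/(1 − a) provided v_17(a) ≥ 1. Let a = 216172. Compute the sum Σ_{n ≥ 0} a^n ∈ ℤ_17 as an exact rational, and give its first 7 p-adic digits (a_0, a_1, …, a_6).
Σ a^n = 1/(1 − a) = -1/216171;  first 7 digits = (1, 0, 0, 10, 2, 0, 15)

v_17(a) = 3 ≥ 1, so the series converges in ℤ_17 to 1/(1 − a) = 1/(1 − 216172) = -1/216171. Expand this rational in ℤ_17: compute digits iteratively via d_i = x_i mod 17, x_{i+1} = (x_i − d_i)/17. The first 7 digits are (1, 0, 0, 10, 2, 0, 15).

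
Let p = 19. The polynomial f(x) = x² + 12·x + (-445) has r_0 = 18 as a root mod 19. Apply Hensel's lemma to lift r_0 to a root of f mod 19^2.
r_1 = 189 (mod 361)

Hensel: r_{i+1} = r_i − f(r_i)·(f′(r_i))^{-1} mod 19^{i+2}, f′(x) = 2x + 12. Iterate:
  r_0 = 18 (mod 19)
  r_1 = 189 (mod 361)
Final: r = 189 satisfies f(r) ≡ 0 mod 19^2.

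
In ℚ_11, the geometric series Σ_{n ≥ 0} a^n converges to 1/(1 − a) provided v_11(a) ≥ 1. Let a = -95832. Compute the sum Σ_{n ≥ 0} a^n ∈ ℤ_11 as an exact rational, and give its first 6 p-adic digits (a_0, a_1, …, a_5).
Σ a^n = 1/(1 − a) = 1/95833;  first 6 digits = (1, 0, 0, 5, 4, 10)

v_11(a) = 3 ≥ 1, so the series converges in ℤ_11 to 1/(1 − a) = 1/(1 − (-95832)) = 1/95833. Expand this rational in ℤ_11: compute digits iteratively via d_i = x_i mod 11, x_{i+1} = (x_i − d_i)/11. The first 6 digits are (1, 0, 0, 5, 4, 10).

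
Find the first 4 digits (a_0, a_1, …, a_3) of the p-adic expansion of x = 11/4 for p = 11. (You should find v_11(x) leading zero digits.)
(a_0, …, a_3) = (0, 3, 8, 2)

v_11(11/4) = 1, so a_0 = ... = a_0 = 0. Factor out: x = 11^1 · u with u = 1/4 a unit in ℤ_11. Expand u iteratively via a_{v+i} = u_i mod 11, u_{i+1} = (u_i − a_{v+i})/11:
  u_0 = 1/4;  a_1 = 3;  u_1 = (u_0 − 3)/11 = -1/4
  u_1 = -1/4;  a_2 = 8;  u_2 = (u_1 − 8)/11 = -3/4
  u_2 = -3/4;  a_3 = 2;  u_3 = (u_2 − 2)/11 = -1/4
Digits: (0, 3, 8, 2).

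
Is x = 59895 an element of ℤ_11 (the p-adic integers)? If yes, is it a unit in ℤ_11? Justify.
x ∈ ℤ_11 but not a unit; v_11(x) = 3 > 0

ℤ_11 = {x ∈ ℚ_11 : v_11(x) ≥ 0} and ℤ_11^× = {x ∈ ℤ_11 : v_11(x) = 0}. Here v_11(59895) = v_11(num) − v_11(den) = 3; compare against these criteria.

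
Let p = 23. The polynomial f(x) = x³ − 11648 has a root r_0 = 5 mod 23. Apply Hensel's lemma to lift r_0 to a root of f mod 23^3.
r_2 = 7480 (mod 12167)

Hensel: r_{i+1} = r_i − f(r_i)/f′(r_i) mod 23^{i+2}, where f′(x) = 3x². Iterate:
  r_0 = 5 (mod 23)
  r_1 = 74 (mod 529)
  r_2 = 7480 (mod 12167)
Final: r = 7480 with f(r) ≡ 0 mod 23^3.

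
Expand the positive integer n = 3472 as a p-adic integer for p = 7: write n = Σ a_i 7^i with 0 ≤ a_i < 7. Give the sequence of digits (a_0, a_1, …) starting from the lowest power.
(a_0, a_1, …) = (0, 6, 0, 3, 1)

Repeated division by 7 gives the digits low-to-high: 3472 = 6·7^1 + 3·7^3 + 1·7^4. Digit sequence: (0, 6, 0, 3, 1).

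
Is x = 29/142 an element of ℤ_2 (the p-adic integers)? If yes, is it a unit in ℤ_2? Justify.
x ∉ ℤ_2 (v_2(x) = -1 < 0)

ℤ_2 = {x ∈ ℚ_2 : v_2(x) ≥ 0} and ℤ_2^× = {x ∈ ℤ_2 : v_2(x) = 0}. Here v_2(29/142) = v_2(num) − v_2(den) = -1; compare against these criteria.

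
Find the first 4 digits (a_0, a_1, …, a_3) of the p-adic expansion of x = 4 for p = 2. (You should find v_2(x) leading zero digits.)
(a_0, …, a_3) = (0, 0, 1, 0)

v_2(4) = 2, so a_0 = ... = a_1 = 0. Factor out: x = 2^2 · u with u = 1 a unit in ℤ_2. Expand u iteratively via a_{v+i} = u_i mod 2, u_{i+1} = (u_i − a_{v+i})/2:
  u_0 = 1;  a_2 = 1;  u_1 = (u_0 − 1)/2 = 0
  u_1 = 0;  a_3 = 0;  u_2 = (u_1 − 0)/2 = 0
Digits: (0, 0, 1, 0).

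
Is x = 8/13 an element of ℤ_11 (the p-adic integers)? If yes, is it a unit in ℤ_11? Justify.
x ∈ ℤ_11^× (unit); v_11(x) = 0

ℤ_11 = {x ∈ ℚ_11 : v_11(x) ≥ 0} and ℤ_11^× = {x ∈ ℤ_11 : v_11(x) = 0}. Here v_11(8/13) = v_11(num) − v_11(den) = 0; compare against these criteria.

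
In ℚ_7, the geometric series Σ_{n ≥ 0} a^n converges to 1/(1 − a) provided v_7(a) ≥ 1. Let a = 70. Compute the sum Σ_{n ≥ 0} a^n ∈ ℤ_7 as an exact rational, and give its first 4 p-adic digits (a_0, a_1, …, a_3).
Σ a^n = 1/(1 − a) = -1/69;  first 4 digits = (1, 3, 3, 6)

v_7(a) = 1 ≥ 1, so the series converges in ℤ_7 to 1/(1 − a) = 1/(1 − 70) = -1/69. Expand this rational in ℤ_7: compute digits iteratively via d_i = x_i mod 7, x_{i+1} = (x_i − d_i)/7. The first 4 digits are (1, 3, 3, 6).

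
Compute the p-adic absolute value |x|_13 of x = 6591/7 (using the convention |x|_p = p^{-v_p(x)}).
|6591/7|_13 = 1/2197

Step 1 — compute v_13(x) by factoring powers of 13 out of the numerator and denominator: v_13(6591/7) = 3. Step 2 — apply |x|_p = p^{-v_p(x)} = 13^{-3} = 1/2197.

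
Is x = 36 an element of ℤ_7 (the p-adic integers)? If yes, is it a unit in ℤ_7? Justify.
x ∈ ℤ_7^× (unit); v_7(x) = 0

ℤ_7 = {x ∈ ℚ_7 : v_7(x) ≥ 0} and ℤ_7^× = {x ∈ ℤ_7 : v_7(x) = 0}. Here v_7(36) = v_7(num) − v_7(den) = 0; compare against these criteria.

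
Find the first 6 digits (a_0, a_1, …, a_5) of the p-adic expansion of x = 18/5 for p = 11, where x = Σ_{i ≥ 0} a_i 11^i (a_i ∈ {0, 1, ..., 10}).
(a_0, …, a_5) = (8, 4, 4, 4, 4, 4)

v_11(18/5) = 0 (numerator and denominator both coprime to 11), so x ∈ ℤ_11^×. Compute digits iteratively via a_i = x_i mod 11, x_{i+1} = (x_i − a_i)/11, with x_0 = x:
  x_0 = 18/5;  a_0 = 8;  x_1 = (x_0 − 8)/11 = -2/5
  x_1 = -2/5;  a_1 = 4;  x_2 = (x_1 − 4)/11 = -2/5
  x_2 = -2/5;  a_2 = 4;  x_3 = (x_2 − 4)/11 = -2/5
  x_3 = -2/5;  a_3 = 4;  x_4 = (x_3 − 4)/11 = -2/5
  x_4 = -2/5;  a_4 = 4;  x_5 = (x_4 − 4)/11 = -2/5
  x_5 = -2/5;  a_5 = 4;  x_6 = (x_5 − 4)/11 = -2/5
Digits: (8, 4, 4, 4, 4, 4).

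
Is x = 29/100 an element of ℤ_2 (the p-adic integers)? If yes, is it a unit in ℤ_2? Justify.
x ∉ ℤ_2 (v_2(x) = -2 < 0)

ℤ_2 = {x ∈ ℚ_2 : v_2(x) ≥ 0} and ℤ_2^× = {x ∈ ℤ_2 : v_2(x) = 0}. Here v_2(29/100) = v_2(num) − v_2(den) = -2; compare against these criteria.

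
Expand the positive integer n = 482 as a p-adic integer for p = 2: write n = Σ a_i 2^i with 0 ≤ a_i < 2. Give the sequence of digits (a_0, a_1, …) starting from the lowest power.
(a_0, a_1, …) = (0, 1, 0, 0, 0, 1, 1, 1, 1)

Repeated division by 2 gives the digits low-to-high: 482 = 1·2^1 + 1·2^5 + 1·2^6 + 1·2^7 + 1·2^8. Digit sequence: (0, 1, 0, 0, 0, 1, 1, 1, 1).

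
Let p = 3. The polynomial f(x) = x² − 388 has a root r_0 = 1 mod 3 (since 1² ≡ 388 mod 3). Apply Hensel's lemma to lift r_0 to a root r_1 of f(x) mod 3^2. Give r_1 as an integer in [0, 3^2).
r_1 = 1 (mod 9)

Hensel's recurrence: r_{i+1} = r_i − f(r_i)·(f′(r_i))^{-1} mod 3^{i+2}, with f′(x) = 2x. Iterate:
  r_0 = 1 (mod 3)
  r_1 = 1 (mod 9)
Final: r_1 = 1, and one checks f(r_1) ≡ 0 mod 3^2.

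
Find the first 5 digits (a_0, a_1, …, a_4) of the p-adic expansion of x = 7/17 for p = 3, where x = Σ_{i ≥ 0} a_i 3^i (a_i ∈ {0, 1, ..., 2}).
(a_0, …, a_4) = (2, 0, 0, 1, 0)

v_3(7/17) = 0 (numerator and denominator both coprime to 3), so x ∈ ℤ_3^×. Compute digits iteratively via a_i = x_i mod 3, x_{i+1} = (x_i − a_i)/3, with x_0 = x:
  x_0 = 7/17;  a_0 = 2;  x_1 = (x_0 − 2)/3 = -9/17
  x_1 = -9/17;  a_1 = 0;  x_2 = (x_1 − 0)/3 = -3/17
  x_2 = -3/17;  a_2 = 0;  x_3 = (x_2 − 0)/3 = -1/17
  x_3 = -1/17;  a_3 = 1;  x_4 = (x_3 − 1)/3 = -6/17
  x_4 = -6/17;  a_4 = 0;  x_5 = (x_4 − 0)/3 = -2/17
Digits: (2, 0, 0, 1, 0).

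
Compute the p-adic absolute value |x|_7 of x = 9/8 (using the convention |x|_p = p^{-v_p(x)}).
|9/8|_7 = 1

Step 1 — compute v_7(x) by factoring powers of 7 out of the numerator and denominator: v_7(9/8) = 0. Step 2 — apply |x|_p = p^{-v_p(x)} = 7^{0} = 1.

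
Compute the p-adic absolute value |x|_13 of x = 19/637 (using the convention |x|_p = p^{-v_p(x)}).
|19/637|_13 = 13

Step 1 — compute v_13(x) by factoring powers of 13 out of the numerator and denominator: v_13(19/637) = -1. Step 2 — apply |x|_p = p^{-v_p(x)} = 13^{1} = 13.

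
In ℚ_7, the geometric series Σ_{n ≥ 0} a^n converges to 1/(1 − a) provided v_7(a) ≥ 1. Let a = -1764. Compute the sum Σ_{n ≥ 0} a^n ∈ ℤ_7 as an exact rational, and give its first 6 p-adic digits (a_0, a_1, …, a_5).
Σ a^n = 1/(1 − a) = 1/1765;  first 6 digits = (1, 0, 6, 1, 0, 3)

v_7(a) = 2 ≥ 1, so the series converges in ℤ_7 to 1/(1 − a) = 1/(1 − (-1764)) = 1/1765. Expand this rational in ℤ_7: compute digits iteratively via d_i = x_i mod 7, x_{i+1} = (x_i − d_i)/7. The first 6 digits are (1, 0, 6, 1, 0, 3).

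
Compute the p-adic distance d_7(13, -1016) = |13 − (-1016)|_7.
d_7(13, -1016) = 1/343

Step 1 — x − y = 13 − (-1016) = 1029. Step 2 — v_7(1029) = 3 (factor: 1029 = (7^3 · 3); the sign does not affect v_p). Step 3 — |x − y|_7 = 7^{-3} = 1/343.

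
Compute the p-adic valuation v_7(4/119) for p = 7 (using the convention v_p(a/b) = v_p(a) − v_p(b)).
v_7(4/119) = -1

Factor powers of 7 from the numerator and denominator of the reduced fraction: 4 = 7^0 · 4 and 119 = 7^1 · 17. Apply v_p(a/b) = v_p(a) − v_p(b): v_7(4/119) = 0 − 1 = -1.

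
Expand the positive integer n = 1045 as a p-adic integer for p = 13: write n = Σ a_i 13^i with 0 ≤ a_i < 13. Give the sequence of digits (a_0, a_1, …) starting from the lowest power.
(a_0, a_1, …) = (5, 2, 6)

Repeated division by 13 gives the digits low-to-high: 1045 = 5 + 2·13^1 + 6·13^2. Digit sequence: (5, 2, 6).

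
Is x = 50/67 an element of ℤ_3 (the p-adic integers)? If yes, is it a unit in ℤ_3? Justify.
x ∈ ℤ_3^× (unit); v_3(x) = 0

ℤ_3 = {x ∈ ℚ_3 : v_3(x) ≥ 0} and ℤ_3^× = {x ∈ ℤ_3 : v_3(x) = 0}. Here v_3(50/67) = v_3(num) − v_3(den) = 0; compare against these criteria.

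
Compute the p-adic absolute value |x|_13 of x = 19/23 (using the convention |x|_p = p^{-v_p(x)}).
|19/23|_13 = 1

Step 1 — compute v_13(x) by factoring powers of 13 out of the numerator and denominator: v_13(19/23) = 0. Step 2 — apply |x|_p = p^{-v_p(x)} = 13^{0} = 1.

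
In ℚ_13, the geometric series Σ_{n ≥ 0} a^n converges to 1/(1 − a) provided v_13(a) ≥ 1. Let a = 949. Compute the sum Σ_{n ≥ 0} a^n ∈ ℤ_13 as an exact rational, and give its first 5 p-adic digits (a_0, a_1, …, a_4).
Σ a^n = 1/(1 − a) = -1/948;  first 5 digits = (1, 8, 4, 12, 4)

v_13(a) = 1 ≥ 1, so the series converges in ℤ_13 to 1/(1 − a) = 1/(1 − 949) = -1/948. Expand this rational in ℤ_13: compute digits iteratively via d_i = x_i mod 13, x_{i+1} = (x_i − d_i)/13. The first 5 digits are (1, 8, 4, 12, 4).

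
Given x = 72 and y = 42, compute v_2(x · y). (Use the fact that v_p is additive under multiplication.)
v_2(3024) = 4

v_p(x) = 3 (factor: 72 = 2^3 · 9); v_p(y) = 1 (factor: 42 = 2^1 · 21). Additivity: v_p(xy) = v_p(x) + v_p(y) = 3 + 1 = 4. (Direct check: xy = 3024 = 2^4 · (189).)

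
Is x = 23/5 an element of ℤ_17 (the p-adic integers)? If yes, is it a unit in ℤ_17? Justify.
x ∈ ℤ_17^× (unit); v_17(x) = 0

ℤ_17 = {x ∈ ℚ_17 : v_17(x) ≥ 0} and ℤ_17^× = {x ∈ ℤ_17 : v_17(x) = 0}. Here v_17(23/5) = v_17(num) − v_17(den) = 0; compare against these criteria.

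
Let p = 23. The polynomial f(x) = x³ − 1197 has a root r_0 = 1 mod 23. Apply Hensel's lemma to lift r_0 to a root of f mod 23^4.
r_3 = 128065 (mod 279841)

Hensel: r_{i+1} = r_i − f(r_i)/f′(r_i) mod 23^{i+2}, where f′(x) = 3x². Iterate:
  r_0 = 1 (mod 23)
  r_1 = 47 (mod 529)
  r_2 = 6395 (mod 12167)
  r_3 = 128065 (mod 279841)
Final: r = 128065 with f(r) ≡ 0 mod 23^4.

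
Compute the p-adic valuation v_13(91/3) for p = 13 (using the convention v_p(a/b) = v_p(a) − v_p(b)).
v_13(91/3) = 1

Factor powers of 13 from the numerator and denominator of the reduced fraction: 91 = 13^1 · 7 and 3 = 13^0 · 3. Apply v_p(a/b) = v_p(a) − v_p(b): v_13(91/3) = 1 − 0 = 1.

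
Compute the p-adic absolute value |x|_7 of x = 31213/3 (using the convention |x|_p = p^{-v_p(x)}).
|31213/3|_7 = 1/2401

Step 1 — compute v_7(x) by factoring powers of 7 out of the numerator and denominator: v_7(31213/3) = 4. Step 2 — apply |x|_p = p^{-v_p(x)} = 7^{-4} = 1/2401.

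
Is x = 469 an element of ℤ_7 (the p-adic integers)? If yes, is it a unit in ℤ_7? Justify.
x ∈ ℤ_7 but not a unit; v_7(x) = 1 > 0

ℤ_7 = {x ∈ ℚ_7 : v_7(x) ≥ 0} and ℤ_7^× = {x ∈ ℤ_7 : v_7(x) = 0}. Here v_7(469) = v_7(num) − v_7(den) = 1; compare against these criteria.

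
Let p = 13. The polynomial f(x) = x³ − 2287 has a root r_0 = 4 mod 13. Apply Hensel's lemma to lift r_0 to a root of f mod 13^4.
r_3 = 2786 (mod 28561)

Hensel: r_{i+1} = r_i − f(r_i)/f′(r_i) mod 13^{i+2}, where f′(x) = 3x². Iterate:
  r_0 = 4 (mod 13)
  r_1 = 82 (mod 169)
  r_2 = 589 (mod 2197)
  r_3 = 2786 (mod 28561)
Final: r = 2786 with f(r) ≡ 0 mod 13^4.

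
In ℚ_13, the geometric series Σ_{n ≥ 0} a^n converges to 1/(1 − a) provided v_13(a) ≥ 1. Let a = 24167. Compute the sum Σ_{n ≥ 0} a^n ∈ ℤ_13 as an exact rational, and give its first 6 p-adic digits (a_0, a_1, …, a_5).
Σ a^n = 1/(1 − a) = -1/24166;  first 6 digits = (1, 0, 0, 11, 0, 0)

v_13(a) = 3 ≥ 1, so the series converges in ℤ_13 to 1/(1 − a) = 1/(1 − 24167) = -1/24166. Expand this rational in ℤ_13: compute digits iteratively via d_i = x_i mod 13, x_{i+1} = (x_i − d_i)/13. The first 6 digits are (1, 0, 0, 11, 0, 0).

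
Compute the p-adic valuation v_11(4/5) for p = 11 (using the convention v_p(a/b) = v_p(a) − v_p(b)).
v_11(4/5) = 0

Factor powers of 11 from the numerator and denominator of the reduced fraction: 4 = 11^0 · 4 and 5 = 11^0 · 5. Apply v_p(a/b) = v_p(a) − v_p(b): v_11(4/5) = 0 − 0 = 0.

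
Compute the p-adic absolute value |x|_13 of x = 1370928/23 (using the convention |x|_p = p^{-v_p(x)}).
|1370928/23|_13 = 1/28561

Step 1 — compute v_13(x) by factoring powers of 13 out of the numerator and denominator: v_13(1370928/23) = 4. Step 2 — apply |x|_p = p^{-v_p(x)} = 13^{-4} = 1/28561.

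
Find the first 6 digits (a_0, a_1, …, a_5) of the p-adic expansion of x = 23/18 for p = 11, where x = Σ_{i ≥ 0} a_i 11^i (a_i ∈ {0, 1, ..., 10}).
(a_0, …, a_5) = (8, 0, 3, 4, 10, 7)

v_11(23/18) = 0 (numerator and denominator both coprime to 11), so x ∈ ℤ_11^×. Compute digits iteratively via a_i = x_i mod 11, x_{i+1} = (x_i − a_i)/11, with x_0 = x:
  x_0 = 23/18;  a_0 = 8;  x_1 = (x_0 − 8)/11 = -11/18
  x_1 = -11/18;  a_1 = 0;  x_2 = (x_1 − 0)/11 = -1/18
  x_2 = -1/18;  a_2 = 3;  x_3 = (x_2 − 3)/11 = -5/18
  x_3 = -5/18;  a_3 = 4;  x_4 = (x_3 − 4)/11 = -7/18
  x_4 = -7/18;  a_4 = 10;  x_5 = (x_4 − 10)/11 = -17/18
  x_5 = -17/18;  a_5 = 7;  x_6 = (x_5 − 7)/11 = -13/18
Digits: (8, 0, 3, 4, 10, 7).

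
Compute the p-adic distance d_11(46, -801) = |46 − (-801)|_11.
d_11(46, -801) = 1/121

Step 1 — x − y = 46 − (-801) = 847. Step 2 — v_11(847) = 2 (factor: 847 = (11^2 · 7); the sign does not affect v_p). Step 3 — |x − y|_11 = 11^{-2} = 1/121.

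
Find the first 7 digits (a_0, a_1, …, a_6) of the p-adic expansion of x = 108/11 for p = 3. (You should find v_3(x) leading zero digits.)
(a_0, …, a_6) = (0, 0, 0, 2, 0, 2, 2)

v_3(108/11) = 3, so a_0 = ... = a_2 = 0. Factor out: x = 3^3 · u with u = 4/11 a unit in ℤ_3. Expand u iteratively via a_{v+i} = u_i mod 3, u_{i+1} = (u_i − a_{v+i})/3:
  u_0 = 4/11;  a_3 = 2;  u_1 = (u_0 − 2)/3 = -6/11
  u_1 = -6/11;  a_4 = 0;  u_2 = (u_1 − 0)/3 = -2/11
  u_2 = -2/11;  a_5 = 2;  u_3 = (u_2 − 2)/3 = -8/11
  u_3 = -8/11;  a_6 = 2;  u_4 = (u_3 − 2)/3 = -10/11
Digits: (0, 0, 0, 2, 0, 2, 2).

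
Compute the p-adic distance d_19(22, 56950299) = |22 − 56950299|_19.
d_19(22, 56950299) = 1/2476099

Step 1 — x − y = 22 − 56950299 = -56950277. Step 2 — v_19(-56950277) = 5 (factor: -56950277 = −(19^5 · 23); the sign does not affect v_p). Step 3 — |x − y|_19 = 19^{-5} = 1/2476099.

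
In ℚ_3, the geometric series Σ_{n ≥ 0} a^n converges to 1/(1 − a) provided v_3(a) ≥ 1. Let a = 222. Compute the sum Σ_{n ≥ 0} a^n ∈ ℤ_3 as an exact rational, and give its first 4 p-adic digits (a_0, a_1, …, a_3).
Σ a^n = 1/(1 − a) = -1/221;  first 4 digits = (1, 2, 1, 2)

v_3(a) = 1 ≥ 1, so the series converges in ℤ_3 to 1/(1 − a) = 1/(1 − 222) = -1/221. Expand this rational in ℤ_3: compute digits iteratively via d_i = x_i mod 3, x_{i+1} = (x_i − d_i)/3. The first 4 digits are (1, 2, 1, 2).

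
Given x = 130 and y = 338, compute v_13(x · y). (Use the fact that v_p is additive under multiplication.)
v_13(43940) = 3

v_p(x) = 1 (factor: 130 = 13^1 · 10); v_p(y) = 2 (factor: 338 = 13^2 · 2). Additivity: v_p(xy) = v_p(x) + v_p(y) = 1 + 2 = 3. (Direct check: xy = 43940 = 13^3 · (20).)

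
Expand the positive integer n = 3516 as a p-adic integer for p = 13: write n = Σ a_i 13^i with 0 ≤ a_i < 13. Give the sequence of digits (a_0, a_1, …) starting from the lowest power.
(a_0, a_1, …) = (6, 10, 7, 1)

Repeated division by 13 gives the digits low-to-high: 3516 = 6 + 10·13^1 + 7·13^2 + 1·13^3. Digit sequence: (6, 10, 7, 1).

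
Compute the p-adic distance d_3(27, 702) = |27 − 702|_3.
d_3(27, 702) = 1/27

Step 1 — x − y = 27 − 702 = -675. Step 2 — v_3(-675) = 3 (factor: -675 = −(3^3 · 25); the sign does not affect v_p). Step 3 — |x − y|_3 = 3^{-3} = 1/27.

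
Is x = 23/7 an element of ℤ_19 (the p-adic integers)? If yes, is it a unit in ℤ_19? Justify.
x ∈ ℤ_19^× (unit); v_19(x) = 0

ℤ_19 = {x ∈ ℚ_19 : v_19(x) ≥ 0} and ℤ_19^× = {x ∈ ℤ_19 : v_19(x) = 0}. Here v_19(23/7) = v_19(num) − v_19(den) = 0; compare against these criteria.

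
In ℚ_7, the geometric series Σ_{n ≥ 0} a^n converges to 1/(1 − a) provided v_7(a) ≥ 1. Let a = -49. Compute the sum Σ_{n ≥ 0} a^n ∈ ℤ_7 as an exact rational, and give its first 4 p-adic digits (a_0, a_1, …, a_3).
Σ a^n = 1/(1 − a) = 1/50;  first 4 digits = (1, 0, 6, 6)

v_7(a) = 2 ≥ 1, so the series converges in ℤ_7 to 1/(1 − a) = 1/(1 − (-49)) = 1/50. Expand this rational in ℤ_7: compute digits iteratively via d_i = x_i mod 7, x_{i+1} = (x_i − d_i)/7. The first 4 digits are (1, 0, 6, 6).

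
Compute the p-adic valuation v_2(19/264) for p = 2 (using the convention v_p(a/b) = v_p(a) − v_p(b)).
v_2(19/264) = -3

Factor powers of 2 from the numerator and denominator of the reduced fraction: 19 = 2^0 · 19 and 264 = 2^3 · 33. Apply v_p(a/b) = v_p(a) − v_p(b): v_2(19/264) = 0 − 3 = -3.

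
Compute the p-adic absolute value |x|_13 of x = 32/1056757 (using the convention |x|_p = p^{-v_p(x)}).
|32/1056757|_13 = 28561

Step 1 — compute v_13(x) by factoring powers of 13 out of the numerator and denominator: v_13(32/1056757) = -4. Step 2 — apply |x|_p = p^{-v_p(x)} = 13^{4} = 28561.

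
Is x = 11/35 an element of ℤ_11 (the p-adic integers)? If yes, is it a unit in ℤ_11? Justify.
x ∈ ℤ_11 but not a unit; v_11(x) = 1 > 0

ℤ_11 = {x ∈ ℚ_11 : v_11(x) ≥ 0} and ℤ_11^× = {x ∈ ℤ_11 : v_11(x) = 0}. Here v_11(11/35) = v_11(num) − v_11(den) = 1; compare against these criteria.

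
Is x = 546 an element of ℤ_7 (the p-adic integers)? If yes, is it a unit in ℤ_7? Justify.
x ∈ ℤ_7 but not a unit; v_7(x) = 1 > 0

ℤ_7 = {x ∈ ℚ_7 : v_7(x) ≥ 0} and ℤ_7^× = {x ∈ ℤ_7 : v_7(x) = 0}. Here v_7(546) = v_7(num) − v_7(den) = 1; compare against these criteria.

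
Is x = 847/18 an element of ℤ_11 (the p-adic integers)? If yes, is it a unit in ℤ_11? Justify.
x ∈ ℤ_11 but not a unit; v_11(x) = 2 > 0

ℤ_11 = {x ∈ ℚ_11 : v_11(x) ≥ 0} and ℤ_11^× = {x ∈ ℤ_11 : v_11(x) = 0}. Here v_11(847/18) = v_11(num) − v_11(den) = 2; compare against these criteria.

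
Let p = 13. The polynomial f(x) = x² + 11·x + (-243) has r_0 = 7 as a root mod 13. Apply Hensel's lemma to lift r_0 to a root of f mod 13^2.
r_1 = 59 (mod 169)

Hensel: r_{i+1} = r_i − f(r_i)·(f′(r_i))^{-1} mod 13^{i+2}, f′(x) = 2x + 11. Iterate:
  r_0 = 7 (mod 13)
  r_1 = 59 (mod 169)
Final: r = 59 satisfies f(r) ≡ 0 mod 13^2.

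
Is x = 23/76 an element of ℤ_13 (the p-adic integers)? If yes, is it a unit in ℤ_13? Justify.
x ∈ ℤ_13^× (unit); v_13(x) = 0

ℤ_13 = {x ∈ ℚ_13 : v_13(x) ≥ 0} and ℤ_13^× = {x ∈ ℤ_13 : v_13(x) = 0}. Here v_13(23/76) = v_13(num) − v_13(den) = 0; compare against these criteria.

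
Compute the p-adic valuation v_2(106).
v_2(106) = 1

v_2(n) is the largest exponent k such that 2^k divides n. Factor out: 106 = 2^1 · 53. (Sign doesn't affect v_p.) So v_2(106) = 1.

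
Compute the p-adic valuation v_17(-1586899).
v_17(-1586899) = 4

v_17(n) is the largest exponent k such that 17^k divides n. Factor out: -1586899 = -17^4 · 19. (Sign doesn't affect v_p.) So v_17(-1586899) = 4.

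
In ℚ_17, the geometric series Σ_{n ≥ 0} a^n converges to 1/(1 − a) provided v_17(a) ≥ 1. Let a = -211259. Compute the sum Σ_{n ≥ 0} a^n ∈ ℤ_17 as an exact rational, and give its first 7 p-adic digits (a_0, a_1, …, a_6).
Σ a^n = 1/(1 − a) = 1/211260;  first 7 digits = (1, 0, 0, 8, 14, 16, 12)

v_17(a) = 3 ≥ 1, so the series converges in ℤ_17 to 1/(1 − a) = 1/(1 − (-211259)) = 1/211260. Expand this rational in ℤ_17: compute digits iteratively via d_i = x_i mod 17, x_{i+1} = (x_i − d_i)/17. The first 7 digits are (1, 0, 0, 8, 14, 16, 12).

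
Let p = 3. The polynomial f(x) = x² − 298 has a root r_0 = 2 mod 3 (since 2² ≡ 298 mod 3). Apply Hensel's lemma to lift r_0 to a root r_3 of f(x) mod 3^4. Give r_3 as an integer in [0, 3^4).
r_3 = 53 (mod 81)

Hensel's recurrence: r_{i+1} = r_i − f(r_i)·(f′(r_i))^{-1} mod 3^{i+2}, with f′(x) = 2x. Iterate:
  r_0 = 2 (mod 3)
  r_1 = 8 (mod 9)
  r_2 = 26 (mod 27)
  r_3 = 53 (mod 81)
Final: r_3 = 53, and one checks f(r_3) ≡ 0 mod 3^4.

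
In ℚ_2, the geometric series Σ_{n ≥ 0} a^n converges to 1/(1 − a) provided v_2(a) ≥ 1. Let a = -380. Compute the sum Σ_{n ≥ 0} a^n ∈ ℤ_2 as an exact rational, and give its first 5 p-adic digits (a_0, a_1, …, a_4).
Σ a^n = 1/(1 − a) = 1/381;  first 5 digits = (1, 0, 1, 0, 1)

v_2(a) = 2 ≥ 1, so the series converges in ℤ_2 to 1/(1 − a) = 1/(1 − (-380)) = 1/381. Expand this rational in ℤ_2: compute digits iteratively via d_i = x_i mod 2, x_{i+1} = (x_i − d_i)/2. The first 5 digits are (1, 0, 1, 0, 1).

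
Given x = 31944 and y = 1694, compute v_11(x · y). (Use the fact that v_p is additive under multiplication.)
v_11(54113136) = 5

v_p(x) = 3 (factor: 31944 = 11^3 · 24); v_p(y) = 2 (factor: 1694 = 11^2 · 14). Additivity: v_p(xy) = v_p(x) + v_p(y) = 3 + 2 = 5. (Direct check: xy = 54113136 = 11^5 · (336).)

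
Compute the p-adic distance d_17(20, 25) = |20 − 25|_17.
d_17(20, 25) = 1

Step 1 — x − y = 20 − 25 = -5. Step 2 — v_17(-5) = 0 (factor: -5 = −(17^0 · 5); the sign does not affect v_p). Step 3 — |x − y|_17 = 17^{0} = 1.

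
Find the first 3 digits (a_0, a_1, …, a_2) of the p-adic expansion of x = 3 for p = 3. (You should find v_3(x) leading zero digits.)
(a_0, …, a_2) = (0, 1, 0)

v_3(3) = 1, so a_0 = ... = a_0 = 0. Factor out: x = 3^1 · u with u = 1 a unit in ℤ_3. Expand u iteratively via a_{v+i} = u_i mod 3, u_{i+1} = (u_i − a_{v+i})/3:
  u_0 = 1;  a_1 = 1;  u_1 = (u_0 − 1)/3 = 0
  u_1 = 0;  a_2 = 0;  u_2 = (u_1 − 0)/3 = 0
Digits: (0, 1, 0).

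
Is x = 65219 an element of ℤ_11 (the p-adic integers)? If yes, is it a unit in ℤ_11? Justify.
x ∈ ℤ_11 but not a unit; v_11(x) = 3 > 0

ℤ_11 = {x ∈ ℚ_11 : v_11(x) ≥ 0} and ℤ_11^× = {x ∈ ℤ_11 : v_11(x) = 0}. Here v_11(65219) = v_11(num) − v_11(den) = 3; compare against these criteria.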